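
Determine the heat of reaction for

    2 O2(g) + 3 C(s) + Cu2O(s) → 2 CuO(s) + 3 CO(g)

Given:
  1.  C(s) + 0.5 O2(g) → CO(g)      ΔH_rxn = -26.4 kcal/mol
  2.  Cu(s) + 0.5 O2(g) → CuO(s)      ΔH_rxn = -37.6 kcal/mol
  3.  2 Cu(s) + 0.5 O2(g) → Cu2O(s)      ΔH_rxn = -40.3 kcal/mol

eq. 1 × 3 (×3 to match 3 CO(g) in the target): (3)·(-26.4) = -79.2 kcal/mol
eq. 2 × 2 (scale by 2 for the 2 CuO(s)): (2)·(-37.6) = -75.2 kcal/mol
eq. 3 reversed (Cu2O(s) must end up as a reactant): +40.3 kcal/mol
By Hess's law, ΔH_rxn = (-79.2) + (-75.2) + (+40.3) = -114.1 kcal/mol

ΔH_rxn = -114.1 kcal/mol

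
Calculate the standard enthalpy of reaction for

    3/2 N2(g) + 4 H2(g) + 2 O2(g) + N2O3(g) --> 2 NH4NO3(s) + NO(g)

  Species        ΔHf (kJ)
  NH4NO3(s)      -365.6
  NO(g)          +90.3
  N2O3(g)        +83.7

ΔH°rxn = -724.6 kJ

Products: 2·(-365.6) + 1·(+90.3) = -640.9
Reactants: 3/2·(+0.0) + 4·(+0.0) + 2·(+0.0) + 1·(+83.7) = +83.7
ΔH°rxn = (-640.9) − (+83.7) = -724.6 kJ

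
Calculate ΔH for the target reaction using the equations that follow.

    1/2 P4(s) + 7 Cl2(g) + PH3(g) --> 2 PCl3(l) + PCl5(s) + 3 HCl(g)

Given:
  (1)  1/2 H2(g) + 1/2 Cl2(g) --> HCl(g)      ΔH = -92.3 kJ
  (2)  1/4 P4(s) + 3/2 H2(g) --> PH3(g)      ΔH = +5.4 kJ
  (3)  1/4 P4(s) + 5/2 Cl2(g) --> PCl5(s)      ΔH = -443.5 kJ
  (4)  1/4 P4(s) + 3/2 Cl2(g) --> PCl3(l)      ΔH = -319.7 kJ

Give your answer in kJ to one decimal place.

ΔH = -1365.2 kJ

(1) × 3 (×3 to match 3 HCl(g) in the target): (3)·(-92.3) = -276.9 kJ
(2) reversed (reverse to put PH3(g) on the reactant side): -5.4 kJ
(3) as written (PCl5(s) already on the product side): -443.5 kJ
(4) × 2 (×2 to match 2 PCl3(l) in the target): (2)·(-319.7) = -639.4 kJ
ΔH = (3)·(-92.3) + (-1)·(+5.4) + (1)·(-443.5) + (2)·(-319.7) = -1365.2 kJ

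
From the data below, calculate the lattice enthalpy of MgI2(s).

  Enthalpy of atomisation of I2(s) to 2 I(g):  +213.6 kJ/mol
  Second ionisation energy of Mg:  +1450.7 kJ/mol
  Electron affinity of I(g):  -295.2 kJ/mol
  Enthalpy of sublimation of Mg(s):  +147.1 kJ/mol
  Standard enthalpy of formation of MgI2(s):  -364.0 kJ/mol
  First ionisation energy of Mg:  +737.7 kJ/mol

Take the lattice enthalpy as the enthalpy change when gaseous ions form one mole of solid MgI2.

U = -2322.7 kJ/mol

ΔHf° = 1·ΔHsub + 1·(ΣIE) + 1·D(I2) + 2·EA + U
-364.0 = 1·(+147.1) + 1·(+2188.4) + 1·(+213.6) + 2·(-295.2) + U
U = -364.0 − (+1958.7) = -2322.7 kJ/mol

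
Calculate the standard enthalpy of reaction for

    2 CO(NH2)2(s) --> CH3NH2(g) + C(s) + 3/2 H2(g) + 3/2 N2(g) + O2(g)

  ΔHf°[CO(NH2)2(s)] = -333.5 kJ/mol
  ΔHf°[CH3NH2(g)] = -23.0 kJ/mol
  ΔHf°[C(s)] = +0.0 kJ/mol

ΔH° = 644.0 kJ/mol

ΔH°rxn = Σ nΔHf°(products) − Σ nΔHf°(reactants).
Products: 1·(-23.0) + 1·(+0.0) + 3/2·(+0.0) + 3/2·(+0.0) + 1·(+0.0) = -23.0
Reactants: 2·(-333.5) = -667.0
ΔH° = (-23.0) − (-667.0) = 644.0 kJ/mol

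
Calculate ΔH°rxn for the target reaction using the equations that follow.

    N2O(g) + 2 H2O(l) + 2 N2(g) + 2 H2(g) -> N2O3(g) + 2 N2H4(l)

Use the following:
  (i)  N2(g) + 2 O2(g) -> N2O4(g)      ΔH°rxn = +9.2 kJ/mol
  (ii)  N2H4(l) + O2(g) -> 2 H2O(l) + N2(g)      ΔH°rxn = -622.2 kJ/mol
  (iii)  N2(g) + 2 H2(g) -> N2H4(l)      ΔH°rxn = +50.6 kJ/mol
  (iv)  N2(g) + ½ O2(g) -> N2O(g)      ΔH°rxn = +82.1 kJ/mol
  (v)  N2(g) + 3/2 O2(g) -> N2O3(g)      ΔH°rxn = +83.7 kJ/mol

(i): not needed.
(ii) reversed: +622.2 kJ/mol
(iii) as written: +50.6 kJ/mol
(iv) reversed: -82.1 kJ/mol
(v) as written: +83.7 kJ/mol
ΔH°rxn = (+622.2) + (+50.6) + (-82.1) + (+83.7) = 674.4 kJ/mol

ΔH°rxn = 674.4 kJ/mol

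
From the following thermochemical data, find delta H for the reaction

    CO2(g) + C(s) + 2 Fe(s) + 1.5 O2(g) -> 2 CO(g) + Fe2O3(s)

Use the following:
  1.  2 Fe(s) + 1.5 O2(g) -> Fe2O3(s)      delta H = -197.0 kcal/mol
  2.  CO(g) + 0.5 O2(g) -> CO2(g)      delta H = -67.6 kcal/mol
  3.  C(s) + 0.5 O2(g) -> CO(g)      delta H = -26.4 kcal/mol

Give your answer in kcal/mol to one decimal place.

delta H = -155.8 kcal/mol

eq. 1 as written (Fe2O3(s) already on the product side): -197.0 kcal/mol
eq. 2 reversed (CO2(g) must end up as a reactant): +67.6 kcal/mol
eq. 3 as written (C(s) already on the reactant side): -26.4 kcal/mol
delta H = (-197.0) + (+67.6) + (-26.4) = -155.8 kcal/mol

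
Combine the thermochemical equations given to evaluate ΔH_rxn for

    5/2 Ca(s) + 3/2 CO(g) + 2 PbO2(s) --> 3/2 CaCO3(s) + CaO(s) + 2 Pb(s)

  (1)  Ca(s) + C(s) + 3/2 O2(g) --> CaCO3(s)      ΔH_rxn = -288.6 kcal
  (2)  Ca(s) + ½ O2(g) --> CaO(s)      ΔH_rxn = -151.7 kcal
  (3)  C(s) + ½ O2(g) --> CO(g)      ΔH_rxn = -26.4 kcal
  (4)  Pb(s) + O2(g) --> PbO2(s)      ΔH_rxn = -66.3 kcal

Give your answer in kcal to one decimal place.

(1) × 3/2: (3/2)·(-288.6) = -432.9 kcal
(2) as written: -151.7 kcal
(3) reversed and × 3/2: (-3/2)·(-26.4) = +39.6 kcal
(4) reversed and × 2: (-2)·(-66.3) = +132.6 kcal
ΔH_rxn = (-432.9) + (-151.7) + (+39.6) + (+132.6) = -412.4 kcal

ΔH_rxn = -412.4 kcal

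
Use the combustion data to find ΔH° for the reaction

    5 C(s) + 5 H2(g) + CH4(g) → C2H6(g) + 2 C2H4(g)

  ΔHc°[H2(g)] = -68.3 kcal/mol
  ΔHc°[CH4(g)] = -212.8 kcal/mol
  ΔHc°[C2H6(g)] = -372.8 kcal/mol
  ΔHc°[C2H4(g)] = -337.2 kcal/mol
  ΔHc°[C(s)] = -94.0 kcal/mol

Using ΔH = Σ nΔHc°(reactants) − Σ nΔHc°(products):
= [5·(-94.0) + 5·(-68.3) + 1·(-212.8)] − [1·(-372.8) + 2·(-337.2)]
= 22.9 kcal/mol

ΔH° = 22.9 kcal/mol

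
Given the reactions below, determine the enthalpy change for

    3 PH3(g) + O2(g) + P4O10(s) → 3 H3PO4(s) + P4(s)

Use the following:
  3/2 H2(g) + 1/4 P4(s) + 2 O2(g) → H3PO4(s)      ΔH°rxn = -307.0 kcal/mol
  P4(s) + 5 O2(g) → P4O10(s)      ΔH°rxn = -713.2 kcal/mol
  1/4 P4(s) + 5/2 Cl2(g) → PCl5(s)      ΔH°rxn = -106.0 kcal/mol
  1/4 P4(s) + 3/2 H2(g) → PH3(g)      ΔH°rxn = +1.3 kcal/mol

ΔH°rxn = -211.7 kcal/mol

equation 1 × 3 (×3 to match 3 H3PO4(s) in the target): (3)·(-307.0) = -921.0 kcal/mol
equation 2 reversed (P4O10(s) must end up as a reactant): +713.2 kcal/mol
equation 3: not needed (PCl5(s) appears nowhere else).
equation 4 reversed and × 3 (PH3(g) must end up as a reactant; scale by 3 for the 3 PH3(g)): (-3)·(+1.3) = -3.9 kcal/mol
ΔH°rxn = (-921.0) + (+713.2) + (-3.9) = -211.7 kcal/mol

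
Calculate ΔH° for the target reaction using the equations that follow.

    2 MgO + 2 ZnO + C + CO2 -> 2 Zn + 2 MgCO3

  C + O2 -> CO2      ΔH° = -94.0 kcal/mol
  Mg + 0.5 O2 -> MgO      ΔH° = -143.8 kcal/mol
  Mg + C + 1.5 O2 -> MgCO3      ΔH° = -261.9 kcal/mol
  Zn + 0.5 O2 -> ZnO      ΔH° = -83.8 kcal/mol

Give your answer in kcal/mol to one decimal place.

equation 1 reversed (CO2 must end up as a reactant): +94.0 kcal/mol
equation 2 reversed and × 2 (reverse to put MgO on the reactant side; scale by 2 for the 2 MgO): (-2)·(-143.8) = +287.6 kcal/mol
equation 3 × 2 (scale by 2 for the 2 MgCO3): (2)·(-261.9) = -523.8 kcal/mol
equation 4 reversed and × 2 (reverse to put ZnO on the reactant side; scale by 2 for the 2 ZnO): (-2)·(-83.8) = +167.6 kcal/mol
Summing the manipulated equations, ΔH° = (-1)·(-94.0) + (-2)·(-143.8) + (2)·(-261.9) + (-2)·(-83.8) = 25.4 kcal/mol

ΔH° = 25.4 kcal/mol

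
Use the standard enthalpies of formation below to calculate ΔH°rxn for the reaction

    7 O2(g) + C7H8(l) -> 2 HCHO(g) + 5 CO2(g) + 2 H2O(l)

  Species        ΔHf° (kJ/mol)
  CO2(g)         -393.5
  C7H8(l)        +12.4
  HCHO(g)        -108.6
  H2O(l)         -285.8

Products: 2·(-108.6) + 5·(-393.5) + 2·(-285.8) = -2756.3
Reactants: 7·(+0.0) + 1·(+12.4) = +12.4
ΔH°rxn = (-2756.3) − (+12.4) = -2768.7 kJ/mol

ΔH°rxn = -2768.7 kJ/mol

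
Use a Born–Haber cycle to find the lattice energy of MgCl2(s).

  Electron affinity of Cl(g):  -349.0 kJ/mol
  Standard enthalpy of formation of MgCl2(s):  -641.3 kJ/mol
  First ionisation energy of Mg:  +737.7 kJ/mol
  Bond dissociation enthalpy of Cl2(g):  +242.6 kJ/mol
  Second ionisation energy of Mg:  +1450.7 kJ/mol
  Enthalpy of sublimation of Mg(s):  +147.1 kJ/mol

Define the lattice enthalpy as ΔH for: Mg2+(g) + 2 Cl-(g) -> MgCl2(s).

ΔHf° = 1·ΔHsub + 1·(ΣIE) + 1·D(Cl2) + 2·EA + U
-641.3 = 1·(+147.1) + 1·(+2188.4) + 1·(+242.6) + 2·(-349.0) + U
U = -641.3 − (+1880.1) = -2521.4 kJ/mol

U = -2521.4 kJ/mol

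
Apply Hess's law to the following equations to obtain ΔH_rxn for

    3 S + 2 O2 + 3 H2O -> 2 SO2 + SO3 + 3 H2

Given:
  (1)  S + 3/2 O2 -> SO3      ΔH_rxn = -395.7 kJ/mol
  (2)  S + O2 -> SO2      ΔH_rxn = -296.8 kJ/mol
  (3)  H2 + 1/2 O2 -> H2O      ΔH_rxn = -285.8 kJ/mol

(1) as written: -395.7 kJ/mol
(2) × 2: (2)·(-296.8) = -593.6 kJ/mol
(3) reversed and × 3: (-3)·(-285.8) = +857.4 kJ/mol
Since enthalpy is a state function, ΔH_rxn = (1)·(-395.7) + (2)·(-296.8) + (-3)·(-285.8) = -131.9 kJ/mol

ΔH_rxn = -131.9 kJ/mol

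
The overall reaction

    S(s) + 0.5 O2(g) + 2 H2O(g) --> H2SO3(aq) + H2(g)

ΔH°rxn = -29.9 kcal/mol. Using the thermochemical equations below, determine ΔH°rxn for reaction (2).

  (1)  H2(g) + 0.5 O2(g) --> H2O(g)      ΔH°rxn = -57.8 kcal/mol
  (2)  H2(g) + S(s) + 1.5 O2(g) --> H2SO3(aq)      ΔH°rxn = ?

ΔH°rxn = -145.5 kcal/mol

(1) reversed and × 2: (-2)·(-57.8) = +115.6 kcal/mol
(2) as written: contributes x
-29.9 = (+115.6) + x
x = (-29.9 − (+115.6)) / (1) = -145.5 kcal/mol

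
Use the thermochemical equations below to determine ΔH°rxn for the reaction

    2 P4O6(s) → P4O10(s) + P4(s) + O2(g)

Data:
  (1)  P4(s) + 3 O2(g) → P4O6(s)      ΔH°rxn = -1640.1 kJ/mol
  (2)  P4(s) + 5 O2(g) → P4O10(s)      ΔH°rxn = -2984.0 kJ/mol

(1) reversed and × 2 (reverse to put P4O6(s) on the reactant side; ×2 to match 2 P4O6(s) in the target): (-2)·(-1640.1) = +3280.2 kJ/mol
(2) as written (P4O10(s) already on the product side): -2984.0 kJ/mol
By Hess's law, ΔH°rxn = (-2)·(-1640.1) + (1)·(-2984.0) = 296.2 kJ/mol

ΔH°rxn = 296.2 kJ/mol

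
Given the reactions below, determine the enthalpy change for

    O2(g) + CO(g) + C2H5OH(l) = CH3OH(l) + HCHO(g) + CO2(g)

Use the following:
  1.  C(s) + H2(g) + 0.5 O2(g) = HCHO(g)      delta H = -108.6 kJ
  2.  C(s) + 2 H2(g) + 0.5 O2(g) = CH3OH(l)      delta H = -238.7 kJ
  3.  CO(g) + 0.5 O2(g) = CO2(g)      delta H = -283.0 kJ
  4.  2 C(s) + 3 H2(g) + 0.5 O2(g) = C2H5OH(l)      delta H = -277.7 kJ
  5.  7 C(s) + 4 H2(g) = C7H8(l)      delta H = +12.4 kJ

delta H = -352.6 kJ

eq. 1 as written: -108.6 kJ
eq. 2 as written: -238.7 kJ
eq. 3 as written: -283.0 kJ
eq. 4 reversed: +277.7 kJ
eq. 5: not needed.
Since enthalpy is a state function, delta H = (1)·(-108.6) + (1)·(-238.7) + (1)·(-283.0) + (-1)·(-277.7) = -352.6 kJ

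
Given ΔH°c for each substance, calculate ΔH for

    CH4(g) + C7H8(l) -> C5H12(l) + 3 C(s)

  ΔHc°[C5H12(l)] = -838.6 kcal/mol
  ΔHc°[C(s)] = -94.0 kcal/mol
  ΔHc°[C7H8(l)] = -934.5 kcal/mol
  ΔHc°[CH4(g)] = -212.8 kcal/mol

With combustion enthalpies, reactants minus products:
= [1·(-212.8) + 1·(-934.5)] − [1·(-838.6) + 3·(-94.0)]
= -26.7 kcal/mol

ΔH = -26.7 kcal/mol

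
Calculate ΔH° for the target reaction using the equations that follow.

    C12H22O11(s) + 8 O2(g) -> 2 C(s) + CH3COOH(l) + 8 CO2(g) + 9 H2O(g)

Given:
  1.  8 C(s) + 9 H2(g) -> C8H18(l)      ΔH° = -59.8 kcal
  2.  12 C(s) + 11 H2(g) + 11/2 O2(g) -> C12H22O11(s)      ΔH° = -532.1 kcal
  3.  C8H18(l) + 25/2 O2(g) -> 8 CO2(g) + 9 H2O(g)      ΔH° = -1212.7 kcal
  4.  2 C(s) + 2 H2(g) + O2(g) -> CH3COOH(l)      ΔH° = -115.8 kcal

eq. 1 as written: -59.8 kcal
eq. 2 reversed (reverse to put C12H22O11(s) on the reactant side): +532.1 kcal
eq. 3 as written (CO2(g) already on the product side): -1212.7 kcal
eq. 4 as written (CH3COOH(l) already on the product side): -115.8 kcal
Combining the equations, ΔH° = (1)·(-59.8) + (-1)·(-532.1) + (1)·(-1212.7) + (1)·(-115.8) = -856.2 kcal

ΔH° = -856.2 kcal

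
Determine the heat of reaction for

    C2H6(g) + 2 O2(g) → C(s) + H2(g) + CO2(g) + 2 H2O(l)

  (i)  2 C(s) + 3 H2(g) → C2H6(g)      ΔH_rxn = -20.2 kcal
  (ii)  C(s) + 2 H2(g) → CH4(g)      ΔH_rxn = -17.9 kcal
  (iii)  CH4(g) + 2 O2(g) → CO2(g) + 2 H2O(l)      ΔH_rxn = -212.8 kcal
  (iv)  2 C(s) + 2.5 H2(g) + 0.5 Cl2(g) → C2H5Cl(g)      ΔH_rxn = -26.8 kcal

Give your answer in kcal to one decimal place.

(i) reversed (C2H6(g) must end up as a reactant): +20.2 kcal
(ii) as written: -17.9 kcal
(iii) as written (CO2(g) already on the product side): -212.8 kcal
(iv): not needed (C2H5Cl(g) appears nowhere else).
Summing the manipulated equations, ΔH_rxn = (+20.2) + (-17.9) + (-212.8) = -210.5 kcal

ΔH_rxn = -210.5 kcal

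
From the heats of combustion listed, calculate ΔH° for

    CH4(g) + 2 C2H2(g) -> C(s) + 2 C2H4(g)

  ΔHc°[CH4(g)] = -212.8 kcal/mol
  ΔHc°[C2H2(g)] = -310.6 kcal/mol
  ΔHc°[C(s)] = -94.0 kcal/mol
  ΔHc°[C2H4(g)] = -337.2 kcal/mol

Using ΔH = Σ nΔHc°(reactants) − Σ nΔHc°(products):
= [1·(-212.8) + 2·(-310.6)] − [1·(-94.0) + 2·(-337.2)]
= -65.6 kcal/mol

ΔH° = -65.6 kcal/mol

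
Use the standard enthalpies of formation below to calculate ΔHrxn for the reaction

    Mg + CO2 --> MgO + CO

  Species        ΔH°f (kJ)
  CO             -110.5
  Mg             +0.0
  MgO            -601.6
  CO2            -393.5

ΔHrxn = -318.6 kJ

Products: 1·(-601.6) + 1·(-110.5) = -712.1
Reactants: 1·(+0.0) + 1·(-393.5) = -393.5
ΔHrxn = (-712.1) − (-393.5) = -318.6 kJ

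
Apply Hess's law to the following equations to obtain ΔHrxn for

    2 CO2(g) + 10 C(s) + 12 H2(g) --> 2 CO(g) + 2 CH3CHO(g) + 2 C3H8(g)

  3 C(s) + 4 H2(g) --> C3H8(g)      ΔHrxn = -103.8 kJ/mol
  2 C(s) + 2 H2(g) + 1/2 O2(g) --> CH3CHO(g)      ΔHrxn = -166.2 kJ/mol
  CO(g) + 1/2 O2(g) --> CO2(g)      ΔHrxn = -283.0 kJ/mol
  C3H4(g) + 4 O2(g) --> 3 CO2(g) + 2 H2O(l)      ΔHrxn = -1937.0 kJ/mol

equation 1 × 2: (2)·(-103.8) = -207.6 kJ/mol
equation 2 × 2: (2)·(-166.2) = -332.4 kJ/mol
equation 3 reversed and × 2: (-2)·(-283.0) = +566.0 kJ/mol
equation 4: not needed.
ΔHrxn = (2)·(-103.8) + (2)·(-166.2) + (-2)·(-283.0) = 26.0 kJ/mol

ΔHrxn = 26.0 kJ/mol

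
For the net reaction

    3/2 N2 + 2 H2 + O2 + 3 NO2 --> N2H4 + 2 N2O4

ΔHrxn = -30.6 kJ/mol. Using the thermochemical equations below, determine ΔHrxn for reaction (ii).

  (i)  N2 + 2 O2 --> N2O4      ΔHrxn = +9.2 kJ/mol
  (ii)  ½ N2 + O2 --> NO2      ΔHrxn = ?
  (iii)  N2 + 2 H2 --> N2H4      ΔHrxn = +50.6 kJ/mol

ΔHrxn = 33.2 kJ/mol

(i) × 2: (2)·(+9.2) = +18.4 kJ/mol
(ii) reversed and × 3: contributes −3·x
(iii) as written: +50.6 kJ/mol
-30.6 = (+18.4) + (+50.6) − 3·x
x = (-30.6 − (+69.0)) / (-3) = 33.2 kJ/mol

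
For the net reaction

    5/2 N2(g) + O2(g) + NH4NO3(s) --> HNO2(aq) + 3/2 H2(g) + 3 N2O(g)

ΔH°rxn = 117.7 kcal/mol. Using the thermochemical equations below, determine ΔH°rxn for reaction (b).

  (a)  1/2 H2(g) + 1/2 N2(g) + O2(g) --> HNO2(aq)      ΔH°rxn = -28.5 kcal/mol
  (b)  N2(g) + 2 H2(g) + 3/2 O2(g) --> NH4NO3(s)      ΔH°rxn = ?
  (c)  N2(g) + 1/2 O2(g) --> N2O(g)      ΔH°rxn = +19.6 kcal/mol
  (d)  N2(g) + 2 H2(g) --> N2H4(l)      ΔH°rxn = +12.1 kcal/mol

(a) as written (HNO2(aq) already on the product side): -28.5 kcal/mol
(b) reversed (NH4NO3(s) must end up as a reactant): contributes −x
(c) × 3 (scale by 3 for the 3 N2O(g)): (3)·(+19.6) = +58.8 kcal/mol
(d): not needed (N2H4(l) appears nowhere else).
+117.7 = (-28.5) + (+58.8) − x
x = (+117.7 − (+30.3)) / (-1) = -87.4 kcal/mol

ΔH°rxn = -87.4 kcal/mol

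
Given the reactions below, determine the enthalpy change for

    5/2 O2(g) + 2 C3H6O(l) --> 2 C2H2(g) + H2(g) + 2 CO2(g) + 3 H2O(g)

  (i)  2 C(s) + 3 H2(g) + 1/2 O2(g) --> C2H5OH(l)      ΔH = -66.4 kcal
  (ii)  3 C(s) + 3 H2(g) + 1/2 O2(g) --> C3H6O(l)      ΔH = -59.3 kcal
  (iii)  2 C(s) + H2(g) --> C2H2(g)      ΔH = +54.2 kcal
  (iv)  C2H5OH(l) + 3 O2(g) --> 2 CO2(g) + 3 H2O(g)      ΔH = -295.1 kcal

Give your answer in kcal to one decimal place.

(i) as written: -66.4 kcal
(ii) reversed and × 2: (-2)·(-59.3) = +118.6 kcal
(iii) × 2: (2)·(+54.2) = +108.4 kcal
(iv) as written: -295.1 kcal
Since enthalpy is a state function, ΔH = (-66.4) + (+118.6) + (+108.4) + (-295.1) = -134.5 kcal

ΔH = -134.5 kcal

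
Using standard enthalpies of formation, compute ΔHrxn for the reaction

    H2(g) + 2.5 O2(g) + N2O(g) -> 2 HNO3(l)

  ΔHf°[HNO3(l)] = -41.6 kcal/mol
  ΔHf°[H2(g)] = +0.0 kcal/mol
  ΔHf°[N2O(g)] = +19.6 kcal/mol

Products: 2·(-41.6) = -83.2
Reactants: 1·(+0.0) + 5/2·(+0.0) + 1·(+19.6) = +19.6
ΔHrxn = (-83.2) − (+19.6) = -102.8 kcal/mol

ΔHrxn = -102.8 kcal/mol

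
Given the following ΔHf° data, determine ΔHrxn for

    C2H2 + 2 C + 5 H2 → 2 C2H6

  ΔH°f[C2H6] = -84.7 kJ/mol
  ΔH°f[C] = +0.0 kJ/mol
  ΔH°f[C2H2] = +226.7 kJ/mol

Products: 2·(-84.7) = -169.4
Reactants: 1·(+226.7) + 2·(+0.0) + 5·(+0.0) = +226.7
ΔHrxn = (-169.4) − (+226.7) = -396.1 kJ/mol

ΔHrxn = -396.1 kJ/mol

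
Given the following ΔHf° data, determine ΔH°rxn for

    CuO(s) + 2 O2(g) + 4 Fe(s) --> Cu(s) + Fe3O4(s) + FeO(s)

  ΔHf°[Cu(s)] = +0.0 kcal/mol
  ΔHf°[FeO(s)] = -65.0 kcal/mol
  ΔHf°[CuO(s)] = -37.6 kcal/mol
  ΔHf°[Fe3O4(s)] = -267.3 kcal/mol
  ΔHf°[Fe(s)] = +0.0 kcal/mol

ΔH°rxn = -294.7 kcal/mol

ΔH°rxn = Σ nΔHf°(products) − Σ nΔHf°(reactants).
Products: 1·(+0.0) + 1·(-267.3) + 1·(-65.0) = -332.3
Reactants: 1·(-37.6) + 2·(+0.0) + 4·(+0.0) = -37.6
ΔH°rxn = (-332.3) − (-37.6) = -294.7 kcal/mol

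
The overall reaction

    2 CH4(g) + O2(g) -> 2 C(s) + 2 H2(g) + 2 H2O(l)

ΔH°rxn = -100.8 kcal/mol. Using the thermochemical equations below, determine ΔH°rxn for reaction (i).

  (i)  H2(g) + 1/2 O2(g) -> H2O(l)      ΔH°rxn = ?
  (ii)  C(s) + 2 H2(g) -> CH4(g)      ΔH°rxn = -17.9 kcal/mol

(i) × 2: contributes 2·x
(ii) reversed and × 2: (-2)·(-17.9) = +35.8 kcal/mol
-100.8 = (+35.8) + 2·x
x = (-100.8 − (+35.8)) / (2) = -68.3 kcal/mol

ΔH°rxn = -68.3 kcal/mol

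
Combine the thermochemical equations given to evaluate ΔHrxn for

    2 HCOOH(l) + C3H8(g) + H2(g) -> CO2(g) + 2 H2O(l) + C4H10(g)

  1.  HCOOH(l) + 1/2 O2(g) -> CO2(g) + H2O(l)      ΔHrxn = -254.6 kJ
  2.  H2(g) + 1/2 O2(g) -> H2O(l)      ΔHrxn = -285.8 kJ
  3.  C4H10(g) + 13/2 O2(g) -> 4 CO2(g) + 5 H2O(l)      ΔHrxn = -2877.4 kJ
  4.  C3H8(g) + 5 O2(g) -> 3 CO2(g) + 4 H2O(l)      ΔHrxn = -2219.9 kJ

ΔHrxn = -137.5 kJ

eq. 1 × 2 (×2 to match 2 HCOOH(l) in the target): (2)·(-254.6) = -509.2 kJ
eq. 2 as written (H2(g) already on the reactant side): -285.8 kJ
eq. 3 reversed (reverse to put C4H10(g) on the product side): +2877.4 kJ
eq. 4 as written (C3H8(g) already on the reactant side): -2219.9 kJ
Since enthalpy is a state function, ΔHrxn = (-509.2) + (-285.8) + (+2877.4) + (-2219.9) = -137.5 kJ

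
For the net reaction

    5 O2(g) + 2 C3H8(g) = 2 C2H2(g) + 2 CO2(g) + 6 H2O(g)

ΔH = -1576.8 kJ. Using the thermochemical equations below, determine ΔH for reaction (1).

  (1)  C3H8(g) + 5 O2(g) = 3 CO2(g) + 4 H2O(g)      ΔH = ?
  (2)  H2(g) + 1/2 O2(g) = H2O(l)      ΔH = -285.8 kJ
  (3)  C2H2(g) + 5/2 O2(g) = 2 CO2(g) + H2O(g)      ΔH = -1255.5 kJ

(1) × 2: contributes 2·x
(2): not needed.
(3) reversed and × 2: (-2)·(-1255.5) = +2511.0 kJ
-1576.8 = (+2511.0) + 2·x
x = (-1576.8 − (+2511.0)) / (2) = -2043.9 kJ

ΔH = -2043.9 kJ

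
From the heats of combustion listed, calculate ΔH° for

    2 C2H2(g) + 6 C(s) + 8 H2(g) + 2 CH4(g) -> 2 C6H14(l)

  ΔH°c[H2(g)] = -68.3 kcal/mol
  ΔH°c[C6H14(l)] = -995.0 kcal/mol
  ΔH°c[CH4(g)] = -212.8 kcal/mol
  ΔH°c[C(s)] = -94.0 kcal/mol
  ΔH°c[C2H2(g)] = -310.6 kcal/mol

ΔH° = -167.2 kcal/mol

Using ΔH = Σ nΔHc°(reactants) − Σ nΔHc°(products):
= [2·(-310.6) + 6·(-94.0) + 8·(-68.3) + 2·(-212.8)] − [2·(-995.0)]
= -167.2 kcal/mol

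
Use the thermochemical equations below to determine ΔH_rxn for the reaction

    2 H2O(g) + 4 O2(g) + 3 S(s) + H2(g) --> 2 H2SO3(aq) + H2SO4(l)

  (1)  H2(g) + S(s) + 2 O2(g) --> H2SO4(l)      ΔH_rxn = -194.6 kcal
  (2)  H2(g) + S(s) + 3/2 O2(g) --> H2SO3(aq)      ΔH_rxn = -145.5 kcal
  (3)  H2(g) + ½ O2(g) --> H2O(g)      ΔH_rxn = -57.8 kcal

(1) as written (H2SO4(l) already on the product side): -194.6 kcal
(2) × 2 (scale by 2 for the 2 H2SO3(aq)): (2)·(-145.5) = -291.0 kcal
(3) reversed and × 2 (reverse to put H2O(g) on the reactant side; scale by 2 for the 2 H2O(g)): (-2)·(-57.8) = +115.6 kcal
Since enthalpy is a state function, ΔH_rxn = (1)·(-194.6) + (2)·(-145.5) + (-2)·(-57.8) = -370.0 kcal

ΔH_rxn = -370.0 kcal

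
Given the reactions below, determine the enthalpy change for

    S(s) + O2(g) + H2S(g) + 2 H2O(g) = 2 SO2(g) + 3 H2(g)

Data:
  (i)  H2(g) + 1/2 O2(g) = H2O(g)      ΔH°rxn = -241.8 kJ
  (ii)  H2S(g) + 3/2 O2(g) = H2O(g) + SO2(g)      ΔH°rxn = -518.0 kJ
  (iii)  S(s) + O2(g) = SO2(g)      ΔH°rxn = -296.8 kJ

(i) reversed and × 3: (-3)·(-241.8) = +725.4 kJ
(ii) as written: -518.0 kJ
(iii) as written: -296.8 kJ
ΔH°rxn = (-3)·(-241.8) + (1)·(-518.0) + (1)·(-296.8) = -89.4 kJ

ΔH°rxn = -89.4 kJ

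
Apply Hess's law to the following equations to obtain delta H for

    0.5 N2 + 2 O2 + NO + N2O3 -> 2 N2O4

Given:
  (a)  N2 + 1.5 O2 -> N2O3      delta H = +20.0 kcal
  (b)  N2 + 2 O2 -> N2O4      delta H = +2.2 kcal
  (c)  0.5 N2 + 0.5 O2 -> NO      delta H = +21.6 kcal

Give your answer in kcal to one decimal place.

delta H = -37.2 kcal

(a) reversed: -20.0 kcal
(b) × 2: (2)·(+2.2) = +4.4 kcal
(c) reversed: -21.6 kcal
By Hess's law, delta H = (-1)·(+20.0) + (2)·(+2.2) + (-1)·(+21.6) = -37.2 kcal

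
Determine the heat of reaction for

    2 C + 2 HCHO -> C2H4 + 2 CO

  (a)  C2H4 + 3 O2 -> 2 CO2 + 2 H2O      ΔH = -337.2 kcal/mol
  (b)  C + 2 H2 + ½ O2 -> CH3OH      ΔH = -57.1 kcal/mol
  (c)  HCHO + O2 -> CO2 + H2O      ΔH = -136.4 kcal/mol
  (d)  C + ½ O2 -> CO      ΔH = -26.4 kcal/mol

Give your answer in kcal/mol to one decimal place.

ΔH = 11.6 kcal/mol

(a) reversed: +337.2 kcal/mol
(b): not needed.
(c) × 2: (2)·(-136.4) = -272.8 kcal/mol
(d) × 2: (2)·(-26.4) = -52.8 kcal/mol
By Hess's law, ΔH = (+337.2) + (-272.8) + (-52.8) = 11.6 kcal/mol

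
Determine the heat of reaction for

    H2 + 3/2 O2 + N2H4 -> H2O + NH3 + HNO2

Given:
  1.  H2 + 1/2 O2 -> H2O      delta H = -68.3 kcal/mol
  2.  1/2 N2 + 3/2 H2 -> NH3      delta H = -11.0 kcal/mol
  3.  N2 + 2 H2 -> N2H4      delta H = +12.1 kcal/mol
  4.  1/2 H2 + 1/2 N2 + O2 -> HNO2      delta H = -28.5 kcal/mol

delta H = -119.9 kcal/mol

eq. 1 as written: -68.3 kcal/mol
eq. 2 as written: -11.0 kcal/mol
eq. 3 reversed: -12.1 kcal/mol
eq. 4 as written: -28.5 kcal/mol
delta H = (1)·(-68.3) + (1)·(-11.0) + (-1)·(+12.1) + (1)·(-28.5) = -119.9 kcal/mol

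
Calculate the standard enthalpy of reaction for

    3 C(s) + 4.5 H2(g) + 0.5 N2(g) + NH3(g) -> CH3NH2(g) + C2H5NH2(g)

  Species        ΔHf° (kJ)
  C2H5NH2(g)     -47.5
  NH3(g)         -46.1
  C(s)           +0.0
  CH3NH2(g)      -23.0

Products: 1·(-23.0) + 1·(-47.5) = -70.5
Reactants: 3·(+0.0) + 9/2·(+0.0) + 1/2·(+0.0) + 1·(-46.1) = -46.1
ΔH° = (-70.5) − (-46.1) = -24.4 kJ

ΔH° = -24.4 kJ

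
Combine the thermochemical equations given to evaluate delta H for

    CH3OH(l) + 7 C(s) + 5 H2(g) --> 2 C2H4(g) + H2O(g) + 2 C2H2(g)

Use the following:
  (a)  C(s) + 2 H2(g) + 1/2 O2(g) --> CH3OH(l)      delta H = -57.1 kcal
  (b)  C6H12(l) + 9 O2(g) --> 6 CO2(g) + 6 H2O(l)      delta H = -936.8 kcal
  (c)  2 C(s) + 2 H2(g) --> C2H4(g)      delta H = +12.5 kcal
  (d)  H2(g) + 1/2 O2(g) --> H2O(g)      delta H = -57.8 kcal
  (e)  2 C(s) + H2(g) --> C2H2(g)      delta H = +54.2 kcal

delta H = 132.7 kcal

(a) reversed (reverse to put CH3OH(l) on the reactant side): +57.1 kcal
(b): not needed (C6H12(l) appears nowhere else).
(c) × 2 (scale by 2 for the 2 C2H4(g)): (2)·(+12.5) = +25.0 kcal
(d) as written (H2O(g) already on the product side): -57.8 kcal
(e) × 2 (scale by 2 for the 2 C2H2(g)): (2)·(+54.2) = +108.4 kcal
Summing the manipulated equations, delta H = (-1)·(-57.1) + (2)·(+12.5) + (1)·(-57.8) + (2)·(+54.2) = 132.7 kcal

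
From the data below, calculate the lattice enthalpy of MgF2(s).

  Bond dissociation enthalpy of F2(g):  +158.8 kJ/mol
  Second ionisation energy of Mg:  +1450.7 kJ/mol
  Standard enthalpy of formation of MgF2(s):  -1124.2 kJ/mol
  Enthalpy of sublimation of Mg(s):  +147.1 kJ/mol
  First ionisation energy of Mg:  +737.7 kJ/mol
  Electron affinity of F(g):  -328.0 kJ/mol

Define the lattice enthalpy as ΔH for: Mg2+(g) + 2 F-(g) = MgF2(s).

ΔHf° = 1·ΔHsub + 1·(ΣIE) + 1·D(F2) + 2·EA + U
-1124.2 = 1·(+147.1) + 1·(+2188.4) + 1·(+158.8) + 2·(-328.0) + U
U = -1124.2 − (+1838.3) = -2962.5 kJ/mol

U = -2962.5 kJ/mol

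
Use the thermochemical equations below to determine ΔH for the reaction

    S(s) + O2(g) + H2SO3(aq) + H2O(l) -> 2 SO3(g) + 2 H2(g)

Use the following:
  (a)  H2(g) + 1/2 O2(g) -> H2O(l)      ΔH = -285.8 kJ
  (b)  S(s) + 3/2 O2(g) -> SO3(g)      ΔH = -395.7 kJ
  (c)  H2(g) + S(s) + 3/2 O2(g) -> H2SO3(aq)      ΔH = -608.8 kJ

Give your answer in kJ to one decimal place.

(a) reversed: +285.8 kJ
(b) × 2: (2)·(-395.7) = -791.4 kJ
(c) reversed: +608.8 kJ
ΔH = (-1)·(-285.8) + (2)·(-395.7) + (-1)·(-608.8) = 103.2 kJ

ΔH = 103.2 kJ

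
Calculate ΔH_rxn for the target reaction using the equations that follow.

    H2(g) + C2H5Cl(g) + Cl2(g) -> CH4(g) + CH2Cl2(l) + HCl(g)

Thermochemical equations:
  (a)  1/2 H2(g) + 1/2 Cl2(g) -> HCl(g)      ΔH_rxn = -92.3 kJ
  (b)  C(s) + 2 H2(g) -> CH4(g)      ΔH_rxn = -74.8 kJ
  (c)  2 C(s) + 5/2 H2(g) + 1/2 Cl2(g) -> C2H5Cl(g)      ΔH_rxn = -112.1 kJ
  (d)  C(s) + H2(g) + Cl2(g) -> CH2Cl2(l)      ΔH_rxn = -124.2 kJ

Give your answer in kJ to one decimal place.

(a) as written: -92.3 kJ
(b) as written: -74.8 kJ
(c) reversed: +112.1 kJ
(d) as written: -124.2 kJ
ΔH_rxn = (-92.3) + (-74.8) + (+112.1) + (-124.2) = -179.2 kJ

ΔH_rxn = -179.2 kJ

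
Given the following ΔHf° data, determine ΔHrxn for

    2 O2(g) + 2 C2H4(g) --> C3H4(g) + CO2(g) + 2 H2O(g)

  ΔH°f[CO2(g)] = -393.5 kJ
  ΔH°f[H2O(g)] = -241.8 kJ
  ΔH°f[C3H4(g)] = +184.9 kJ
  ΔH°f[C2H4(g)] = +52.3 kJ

ΔHrxn = -796.8 kJ

Products: 1·(+184.9) + 1·(-393.5) + 2·(-241.8) = -692.2
Reactants: 2·(+0.0) + 2·(+52.3) = +104.6
ΔHrxn = (-692.2) − (+104.6) = -796.8 kJ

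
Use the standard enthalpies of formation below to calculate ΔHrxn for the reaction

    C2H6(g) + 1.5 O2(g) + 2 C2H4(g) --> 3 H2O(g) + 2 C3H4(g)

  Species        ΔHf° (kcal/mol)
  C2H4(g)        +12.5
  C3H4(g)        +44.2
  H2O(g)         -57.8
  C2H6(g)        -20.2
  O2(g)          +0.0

ΔHrxn = -89.8 kcal/mol

Products: 3·(-57.8) + 2·(+44.2) = -85.0
Reactants: 1·(-20.2) + 3/2·(+0.0) + 2·(+12.5) = +4.8
ΔHrxn = (-85.0) − (+4.8) = -89.8 kcal/mol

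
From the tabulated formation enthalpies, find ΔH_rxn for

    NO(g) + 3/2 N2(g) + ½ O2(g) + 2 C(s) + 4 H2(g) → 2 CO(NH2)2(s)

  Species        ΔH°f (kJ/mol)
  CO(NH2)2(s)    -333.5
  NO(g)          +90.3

ΔH_rxn = -757.3 kJ/mol

Products: 2·(-333.5) = -667.0
Reactants: 1·(+90.3) + 3/2·(+0.0) + 1/2·(+0.0) + 2·(+0.0) + 4·(+0.0) = +90.3
ΔH_rxn = (-667.0) − (+90.3) = -757.3 kJ/mol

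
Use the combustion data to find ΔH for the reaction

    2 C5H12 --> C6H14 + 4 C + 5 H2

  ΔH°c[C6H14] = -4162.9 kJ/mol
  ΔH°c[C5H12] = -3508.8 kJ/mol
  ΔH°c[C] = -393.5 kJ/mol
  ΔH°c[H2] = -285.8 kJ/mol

Using ΔH = Σ nΔHc°(reactants) − Σ nΔHc°(products):
= [2·(-3508.8)] − [1·(-4162.9) + 4·(-393.5) + 5·(-285.8)]
= 148.3 kJ/mol

ΔH = 148.3 kJ/mol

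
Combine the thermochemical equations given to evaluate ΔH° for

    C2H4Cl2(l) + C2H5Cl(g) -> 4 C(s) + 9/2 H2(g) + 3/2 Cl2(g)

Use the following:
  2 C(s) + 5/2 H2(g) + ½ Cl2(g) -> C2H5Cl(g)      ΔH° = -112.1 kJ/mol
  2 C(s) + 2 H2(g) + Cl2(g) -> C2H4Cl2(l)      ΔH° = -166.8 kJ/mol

equation 1 reversed: +112.1 kJ/mol
equation 2 reversed: +166.8 kJ/mol
Since enthalpy is a state function, ΔH° = (-1)·(-112.1) + (-1)·(-166.8) = 278.9 kJ/mol

ΔH° = 278.9 kJ/mol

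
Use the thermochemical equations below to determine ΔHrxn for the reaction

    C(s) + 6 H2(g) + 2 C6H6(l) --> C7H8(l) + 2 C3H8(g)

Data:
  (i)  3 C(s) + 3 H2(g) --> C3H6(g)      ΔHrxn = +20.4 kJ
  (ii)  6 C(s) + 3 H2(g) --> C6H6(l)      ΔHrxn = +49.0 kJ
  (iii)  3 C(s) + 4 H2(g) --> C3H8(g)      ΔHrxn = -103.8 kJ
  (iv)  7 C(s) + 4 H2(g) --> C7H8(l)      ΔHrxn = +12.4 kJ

ΔHrxn = -293.2 kJ

(i): not needed.
(ii) reversed and × 2: (-2)·(+49.0) = -98.0 kJ
(iii) × 2: (2)·(-103.8) = -207.6 kJ
(iv) as written: +12.4 kJ
Since enthalpy is a state function, ΔHrxn = (-98.0) + (-207.6) + (+12.4) = -293.2 kJ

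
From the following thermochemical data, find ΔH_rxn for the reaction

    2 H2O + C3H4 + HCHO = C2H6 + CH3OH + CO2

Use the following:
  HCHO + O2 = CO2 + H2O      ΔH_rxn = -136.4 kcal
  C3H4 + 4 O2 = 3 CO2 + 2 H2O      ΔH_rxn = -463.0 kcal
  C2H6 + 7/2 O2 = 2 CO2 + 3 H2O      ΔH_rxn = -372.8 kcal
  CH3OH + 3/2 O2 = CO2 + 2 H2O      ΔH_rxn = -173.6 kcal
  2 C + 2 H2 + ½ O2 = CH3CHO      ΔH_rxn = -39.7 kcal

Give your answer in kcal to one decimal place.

equation 1 as written: -136.4 kcal
equation 2 as written: -463.0 kcal
equation 3 reversed: +372.8 kcal
equation 4 reversed: +173.6 kcal
equation 5: not needed.
Combining the equations, ΔH_rxn = (1)·(-136.4) + (1)·(-463.0) + (-1)·(-372.8) + (-1)·(-173.6) = -53.0 kcal

ΔH_rxn = -53.0 kcal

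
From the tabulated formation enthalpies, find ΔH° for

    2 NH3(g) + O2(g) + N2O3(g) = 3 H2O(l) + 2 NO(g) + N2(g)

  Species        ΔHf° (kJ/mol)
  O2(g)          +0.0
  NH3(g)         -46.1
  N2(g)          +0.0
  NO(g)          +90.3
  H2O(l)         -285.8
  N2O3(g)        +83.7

ΔH° = -668.3 kJ/mol

Products: 3·(-285.8) + 2·(+90.3) + 1·(+0.0) = -676.8
Reactants: 2·(-46.1) + 1·(+0.0) + 1·(+83.7) = -8.5
ΔH° = (-676.8) − (-8.5) = -668.3 kJ/mol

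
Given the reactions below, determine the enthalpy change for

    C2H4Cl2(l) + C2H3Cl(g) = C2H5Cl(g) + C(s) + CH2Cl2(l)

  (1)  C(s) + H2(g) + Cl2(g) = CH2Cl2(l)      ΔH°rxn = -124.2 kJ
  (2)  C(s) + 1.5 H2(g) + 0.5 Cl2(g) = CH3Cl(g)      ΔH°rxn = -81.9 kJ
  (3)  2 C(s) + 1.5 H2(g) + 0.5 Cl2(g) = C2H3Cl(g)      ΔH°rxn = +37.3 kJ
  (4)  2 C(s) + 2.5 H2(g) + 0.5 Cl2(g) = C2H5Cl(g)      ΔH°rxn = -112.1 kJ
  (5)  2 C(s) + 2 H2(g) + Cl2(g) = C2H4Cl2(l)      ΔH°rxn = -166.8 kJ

(1) as written: -124.2 kJ
(2): not needed.
(3) reversed: -37.3 kJ
(4) as written: -112.1 kJ
(5) reversed: +166.8 kJ
By Hess's law, ΔH°rxn = (1)·(-124.2) + (-1)·(+37.3) + (1)·(-112.1) + (-1)·(-166.8) = -106.8 kJ

ΔH°rxn = -106.8 kJ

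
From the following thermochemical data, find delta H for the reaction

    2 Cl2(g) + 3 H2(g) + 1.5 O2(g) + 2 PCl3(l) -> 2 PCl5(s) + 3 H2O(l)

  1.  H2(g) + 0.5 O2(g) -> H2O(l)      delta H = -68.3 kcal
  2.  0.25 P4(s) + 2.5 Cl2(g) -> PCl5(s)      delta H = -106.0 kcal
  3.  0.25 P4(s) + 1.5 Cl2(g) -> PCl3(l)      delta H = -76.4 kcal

delta H = -264.1 kcal

eq. 1 × 3: (3)·(-68.3) = -204.9 kcal
eq. 2 × 2: (2)·(-106.0) = -212.0 kcal
eq. 3 reversed and × 2: (-2)·(-76.4) = +152.8 kcal
Combining the equations, delta H = (-204.9) + (-212.0) + (+152.8) = -264.1 kcal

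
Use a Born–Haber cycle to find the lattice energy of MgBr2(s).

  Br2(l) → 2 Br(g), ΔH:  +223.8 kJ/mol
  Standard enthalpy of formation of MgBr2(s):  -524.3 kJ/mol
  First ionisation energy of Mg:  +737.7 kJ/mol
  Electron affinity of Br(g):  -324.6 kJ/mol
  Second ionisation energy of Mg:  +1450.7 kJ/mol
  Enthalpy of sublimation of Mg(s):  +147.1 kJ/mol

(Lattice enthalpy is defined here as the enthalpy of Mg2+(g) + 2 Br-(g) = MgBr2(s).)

ΔHf° = 1·ΔHsub + 1·(ΣIE) + 1·D(Br2) + 2·EA + U
-524.3 = 1·(+147.1) + 1·(+2188.4) + 1·(+223.8) + 2·(-324.6) + U
U = -524.3 − (+1910.1) = -2434.4 kJ/mol

U = -2434.4 kJ/mol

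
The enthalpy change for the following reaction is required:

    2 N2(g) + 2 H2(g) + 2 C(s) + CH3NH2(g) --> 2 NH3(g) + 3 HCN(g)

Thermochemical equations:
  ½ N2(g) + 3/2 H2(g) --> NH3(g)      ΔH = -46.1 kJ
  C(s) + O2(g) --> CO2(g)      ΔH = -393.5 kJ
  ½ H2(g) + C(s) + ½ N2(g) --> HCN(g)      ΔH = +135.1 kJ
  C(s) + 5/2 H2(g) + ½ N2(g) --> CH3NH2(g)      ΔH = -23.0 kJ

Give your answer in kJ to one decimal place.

equation 1 × 2: (2)·(-46.1) = -92.2 kJ
equation 2: not needed.
equation 3 × 3: (3)·(+135.1) = +405.3 kJ
equation 4 reversed: +23.0 kJ
ΔH = (2)·(-46.1) + (3)·(+135.1) + (-1)·(-23.0) = 336.1 kJ

ΔH = 336.1 kJ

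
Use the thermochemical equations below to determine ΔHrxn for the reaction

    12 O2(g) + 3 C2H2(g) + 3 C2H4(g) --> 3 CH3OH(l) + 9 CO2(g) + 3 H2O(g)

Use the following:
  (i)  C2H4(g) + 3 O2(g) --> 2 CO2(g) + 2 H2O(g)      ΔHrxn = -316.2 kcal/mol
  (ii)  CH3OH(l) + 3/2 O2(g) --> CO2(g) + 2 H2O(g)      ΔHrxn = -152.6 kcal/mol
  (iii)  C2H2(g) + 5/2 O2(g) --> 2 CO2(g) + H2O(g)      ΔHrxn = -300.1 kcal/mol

(i) × 3: (3)·(-316.2) = -948.6 kcal/mol
(ii) reversed and × 3: (-3)·(-152.6) = +457.8 kcal/mol
(iii) × 3: (3)·(-300.1) = -900.3 kcal/mol
Since enthalpy is a state function, ΔHrxn = (-948.6) + (+457.8) + (-900.3) = -1391.1 kcal/mol

ΔHrxn = -1391.1 kcal/mol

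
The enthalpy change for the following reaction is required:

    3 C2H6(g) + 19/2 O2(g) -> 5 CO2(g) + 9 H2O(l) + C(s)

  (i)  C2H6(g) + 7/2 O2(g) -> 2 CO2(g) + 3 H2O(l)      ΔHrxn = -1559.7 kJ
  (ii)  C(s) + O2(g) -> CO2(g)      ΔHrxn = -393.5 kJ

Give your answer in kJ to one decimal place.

(i) × 3: (3)·(-1559.7) = -4679.1 kJ
(ii) reversed: +393.5 kJ
ΔHrxn = (3)·(-1559.7) + (-1)·(-393.5) = -4285.6 kJ

ΔHrxn = -4285.6 kJ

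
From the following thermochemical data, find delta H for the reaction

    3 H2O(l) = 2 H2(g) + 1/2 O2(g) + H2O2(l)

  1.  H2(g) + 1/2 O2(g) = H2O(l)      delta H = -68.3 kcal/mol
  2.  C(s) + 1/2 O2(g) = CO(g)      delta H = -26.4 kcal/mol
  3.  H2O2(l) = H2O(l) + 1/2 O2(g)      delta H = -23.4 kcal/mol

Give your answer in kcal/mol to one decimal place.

delta H = 160.0 kcal/mol

eq. 1 reversed and × 2: (-2)·(-68.3) = +136.6 kcal/mol
eq. 2: not needed.
eq. 3 reversed: +23.4 kcal/mol
delta H = (-2)·(-68.3) + (-1)·(-23.4) = 160.0 kcal/mol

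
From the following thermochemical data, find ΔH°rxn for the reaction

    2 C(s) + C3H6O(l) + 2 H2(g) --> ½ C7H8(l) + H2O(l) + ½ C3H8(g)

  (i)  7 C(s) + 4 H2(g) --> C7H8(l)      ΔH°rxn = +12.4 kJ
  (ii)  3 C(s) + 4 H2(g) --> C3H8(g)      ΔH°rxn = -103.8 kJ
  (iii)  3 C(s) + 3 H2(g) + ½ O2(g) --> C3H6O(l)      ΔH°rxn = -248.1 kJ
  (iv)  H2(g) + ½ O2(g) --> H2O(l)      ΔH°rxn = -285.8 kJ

(i) × 1/2 (×1/2 to match 1/2 C7H8(l) in the target): (1/2)·(+12.4) = +6.2 kJ
(ii) × 1/2 (scale by 1/2 for the 1/2 C3H8(g)): (1/2)·(-103.8) = -51.9 kJ
(iii) reversed (C3H6O(l) must end up as a reactant): +248.1 kJ
(iv) as written (H2O(l) already on the product side): -285.8 kJ
Combining the equations, ΔH°rxn = (+6.2) + (-51.9) + (+248.1) + (-285.8) = -83.4 kJ

ΔH°rxn = -83.4 kJ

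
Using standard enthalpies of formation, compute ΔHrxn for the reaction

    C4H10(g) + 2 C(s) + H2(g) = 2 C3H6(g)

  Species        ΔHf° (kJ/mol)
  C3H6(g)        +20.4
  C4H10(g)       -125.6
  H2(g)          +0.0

Products: 2·(+20.4) = +40.8
Reactants: 1·(-125.6) + 2·(+0.0) + 1·(+0.0) = -125.6
ΔHrxn = (+40.8) − (-125.6) = 166.4 kJ/mol

ΔHrxn = 166.4 kJ/mol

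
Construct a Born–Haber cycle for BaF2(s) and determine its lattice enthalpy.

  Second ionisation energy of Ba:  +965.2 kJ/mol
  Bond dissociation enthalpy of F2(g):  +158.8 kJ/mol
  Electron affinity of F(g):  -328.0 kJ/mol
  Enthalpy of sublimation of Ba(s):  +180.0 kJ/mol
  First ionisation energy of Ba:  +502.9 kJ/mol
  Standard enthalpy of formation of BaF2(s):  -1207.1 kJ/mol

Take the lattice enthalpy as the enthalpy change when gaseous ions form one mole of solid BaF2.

U = -2358.0 kJ/mol

ΔHf° = 1·ΔHsub + 1·(ΣIE) + 1·D(F2) + 2·EA + U
-1207.1 = 1·(+180.0) + 1·(+1468.1) + 1·(+158.8) + 2·(-328.0) + U
U = -1207.1 − (+1150.9) = -2358.0 kJ/mol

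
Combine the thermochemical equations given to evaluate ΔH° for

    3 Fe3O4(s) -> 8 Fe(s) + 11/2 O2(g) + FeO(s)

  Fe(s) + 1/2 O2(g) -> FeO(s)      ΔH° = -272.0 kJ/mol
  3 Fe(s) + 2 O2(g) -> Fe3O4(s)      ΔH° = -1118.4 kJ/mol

ΔH° = 3083.2 kJ/mol

equation 1 as written (FeO(s) already on the product side): -272.0 kJ/mol
equation 2 reversed and × 3 (Fe3O4(s) must end up as a reactant; ×3 to match 3 Fe3O4(s) in the target): (-3)·(-1118.4) = +3355.2 kJ/mol
ΔH° = (1)·(-272.0) + (-3)·(-1118.4) = 3083.2 kJ/mol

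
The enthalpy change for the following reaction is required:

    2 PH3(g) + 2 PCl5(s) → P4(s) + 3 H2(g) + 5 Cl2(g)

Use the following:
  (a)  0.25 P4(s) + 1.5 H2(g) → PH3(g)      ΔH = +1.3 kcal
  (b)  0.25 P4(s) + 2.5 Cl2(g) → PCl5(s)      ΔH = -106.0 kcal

(a) reversed and × 2: (-2)·(+1.3) = -2.6 kcal
(b) reversed and × 2: (-2)·(-106.0) = +212.0 kcal
ΔH = (-2.6) + (+212.0) = 209.4 kcal

ΔH = 209.4 kcal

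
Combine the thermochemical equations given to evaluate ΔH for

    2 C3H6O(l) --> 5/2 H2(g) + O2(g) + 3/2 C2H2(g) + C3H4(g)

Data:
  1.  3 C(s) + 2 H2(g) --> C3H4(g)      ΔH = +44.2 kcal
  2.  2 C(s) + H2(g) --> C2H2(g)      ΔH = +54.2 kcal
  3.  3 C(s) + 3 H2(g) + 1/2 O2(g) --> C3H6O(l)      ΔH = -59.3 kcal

eq. 1 as written (C3H4(g) already on the product side): +44.2 kcal
eq. 2 × 3/2 (scale by 3/2 for the 3/2 C2H2(g)): (3/2)·(+54.2) = +81.3 kcal
eq. 3 reversed and × 2 (C3H6O(l) must end up as a reactant; ×2 to match 2 C3H6O(l) in the target): (-2)·(-59.3) = +118.6 kcal
Combining the equations, ΔH = (1)·(+44.2) + (3/2)·(+54.2) + (-2)·(-59.3) = 244.1 kcal

ΔH = 244.1 kcal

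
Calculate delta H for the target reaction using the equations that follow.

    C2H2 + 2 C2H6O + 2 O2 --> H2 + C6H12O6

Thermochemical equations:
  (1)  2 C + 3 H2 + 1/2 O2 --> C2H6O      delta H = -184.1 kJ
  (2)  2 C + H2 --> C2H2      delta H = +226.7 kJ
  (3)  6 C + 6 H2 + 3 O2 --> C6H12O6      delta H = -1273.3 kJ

delta H = -1131.8 kJ

(1) reversed and × 2: (-2)·(-184.1) = +368.2 kJ
(2) reversed: -226.7 kJ
(3) as written: -1273.3 kJ
Since enthalpy is a state function, delta H = (+368.2) + (-226.7) + (-1273.3) = -1131.8 kJ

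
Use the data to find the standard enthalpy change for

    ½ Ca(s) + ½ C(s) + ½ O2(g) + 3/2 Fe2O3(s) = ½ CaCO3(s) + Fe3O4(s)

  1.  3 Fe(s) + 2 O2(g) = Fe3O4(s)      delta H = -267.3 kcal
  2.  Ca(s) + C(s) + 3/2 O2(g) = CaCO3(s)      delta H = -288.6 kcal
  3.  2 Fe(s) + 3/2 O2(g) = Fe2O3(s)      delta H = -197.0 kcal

eq. 1 as written (Fe3O4(s) already on the product side): -267.3 kcal
eq. 2 × 1/2 (scale by 1/2 for the 1/2 CaCO3(s)): (1/2)·(-288.6) = -144.3 kcal
eq. 3 reversed and × 3/2 (reverse to put Fe2O3(s) on the reactant side; scale by 3/2 for the 3/2 Fe2O3(s)): (-3/2)·(-197.0) = +295.5 kcal
delta H = (-267.3) + (-144.3) + (+295.5) = -116.1 kcal

delta H = -116.1 kcal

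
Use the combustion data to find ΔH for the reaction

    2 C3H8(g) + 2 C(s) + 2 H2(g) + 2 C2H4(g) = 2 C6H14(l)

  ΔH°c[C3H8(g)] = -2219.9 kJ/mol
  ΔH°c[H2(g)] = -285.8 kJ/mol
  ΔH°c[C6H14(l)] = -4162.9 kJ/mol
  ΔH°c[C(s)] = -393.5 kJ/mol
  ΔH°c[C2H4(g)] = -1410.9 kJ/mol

With combustion enthalpies, reactants minus products:
= [2·(-2219.9) + 2·(-393.5) + 2·(-285.8) + 2·(-1410.9)] − [2·(-4162.9)]
= -294.4 kJ/mol

ΔH = -294.4 kJ/mol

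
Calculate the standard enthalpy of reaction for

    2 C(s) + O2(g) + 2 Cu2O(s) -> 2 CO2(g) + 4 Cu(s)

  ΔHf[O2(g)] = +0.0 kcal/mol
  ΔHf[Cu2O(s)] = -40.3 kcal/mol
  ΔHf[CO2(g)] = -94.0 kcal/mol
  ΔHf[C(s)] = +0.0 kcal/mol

ΔH°rxn = Σ nΔHf°(products) − Σ nΔHf°(reactants).
Products: 2·(-94.0) + 4·(+0.0) = -188.0
Reactants: 2·(+0.0) + 1·(+0.0) + 2·(-40.3) = -80.6
ΔHrxn = (-188.0) − (-80.6) = -107.4 kcal/mol

ΔHrxn = -107.4 kcal/mol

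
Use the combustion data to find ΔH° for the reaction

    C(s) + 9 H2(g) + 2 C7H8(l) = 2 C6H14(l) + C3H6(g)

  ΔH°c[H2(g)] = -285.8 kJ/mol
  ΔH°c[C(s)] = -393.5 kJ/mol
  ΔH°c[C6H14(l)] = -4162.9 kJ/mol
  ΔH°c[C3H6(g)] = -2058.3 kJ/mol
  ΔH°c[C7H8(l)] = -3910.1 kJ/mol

ΔH° = -401.8 kJ/mol

With combustion enthalpies, reactants minus products:
= [1·(-393.5) + 9·(-285.8) + 2·(-3910.1)] − [2·(-4162.9) + 1·(-2058.3)]
= -401.8 kJ/mol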